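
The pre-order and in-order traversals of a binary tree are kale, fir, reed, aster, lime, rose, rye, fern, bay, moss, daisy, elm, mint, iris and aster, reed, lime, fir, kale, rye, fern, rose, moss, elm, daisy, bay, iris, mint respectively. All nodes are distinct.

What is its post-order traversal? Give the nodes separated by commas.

aster, lime, reed, fir, fern, rye, elm, daisy, moss, iris, mint, bay, rose, kale

The first element of pre-order is the root; it splits in-order into left and right subtrees.
Root kale: left subtree has 4 nodes {aster, reed, lime, fir}, right has 9 {rye, fern, rose, moss, elm, daisy, bay, iris, mint}.
  Root fir: left subtree has 3 nodes {aster, reed, lime}, right has 0 { }.
    Root reed: left subtree has 1 node {aster}, right has 1 {lime}.
  Root rose: left subtree has 2 nodes {rye, fern}, right has 6 {moss, elm, daisy, bay, iris, mint}.
    Root rye: left subtree has 0 nodes { }, right has 1 {fern}.
    Root bay: left subtree has 3 nodes {moss, elm, daisy}, right has 2 {iris, mint}.
      Root moss: left subtree has 0 nodes { }, right has 2 {elm, daisy}.
        Root daisy: left subtree has 1 node {elm}, right has 0 { }.
      Root mint: left subtree has 1 node {iris}, right has 0 { }.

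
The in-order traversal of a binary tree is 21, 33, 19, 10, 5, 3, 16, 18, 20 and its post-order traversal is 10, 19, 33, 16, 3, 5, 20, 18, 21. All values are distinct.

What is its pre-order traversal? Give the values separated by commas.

The last element of post-order is the root; it splits in-order into left and right subtrees.
Root 21: left subtree has 0 nodes { }, right has 8 {33, 19, 10, 5, 3, 16, 18, 20}.
  Root 18: left subtree has 6 nodes {33, 19, 10, 5, 3, 16}, right has 1 {20}.
    Root 5: left subtree has 3 nodes {33, 19, 10}, right has 2 {3, 16}.
      Root 33: left subtree has 0 nodes { }, right has 2 {19, 10}.
        Root 19: left subtree has 0 nodes { }, right has 1 {10}.
      Root 3: left subtree has 0 nodes { }, right has 1 {16}.

21, 18, 5, 33, 19, 10, 3, 16, 20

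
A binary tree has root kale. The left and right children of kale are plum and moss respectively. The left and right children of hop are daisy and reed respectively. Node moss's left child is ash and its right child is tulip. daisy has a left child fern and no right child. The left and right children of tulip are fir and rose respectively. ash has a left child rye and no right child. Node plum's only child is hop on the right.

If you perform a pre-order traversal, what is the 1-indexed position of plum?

Pre-order visits the node, then its left subtree, then its right subtree.
Visit kale.
At kale: go left to plum.
  Visit plum.
  At plum: no left child.
  At plum: go right to hop.
    Visit hop.
    At hop: go left to daisy.
      Visit daisy.
      At daisy: go left to fern.
        fern is a leaf — visit fern.
      At daisy: no right child.
    At hop: go right to reed.
      reed is a leaf — visit reed.
At kale: go right to moss.
  Visit moss.
  At moss: go left to ash.
    Visit ash.
    At ash: go left to rye.
      rye is a leaf — visit rye.
    At ash: no right child.
  At moss: go right to tulip.
    Visit tulip.
    At tulip: go left to fir.
      fir is a leaf — visit fir.
    At tulip: go right to rose.
      rose is a leaf — visit rose.
Full pre-order sequence: kale, plum, hop, daisy, fern, reed, moss, ash, rye, tulip, fir, rose.

2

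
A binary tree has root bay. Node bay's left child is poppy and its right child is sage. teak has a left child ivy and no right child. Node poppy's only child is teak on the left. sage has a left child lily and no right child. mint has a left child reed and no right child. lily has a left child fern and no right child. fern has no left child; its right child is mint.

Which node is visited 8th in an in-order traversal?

In-order visits the left subtree, then the node, then the right subtree.
At bay: go left to poppy.
  At poppy: go left to teak.
    At teak: go left to ivy.
      ivy is a leaf — visit ivy.
    Visit teak.
    At teak: no right child.
  Visit poppy.
  At poppy: no right child.
Visit bay.
At bay: go right to sage.
  At sage: go left to lily.
    At lily: go left to fern.
      At fern: no left child.
      Visit fern.
      At fern: go right to mint.
        At mint: go left to reed.
          reed is a leaf — visit reed.
        Visit mint.
        At mint: no right child.
    Visit lily.
    At lily: no right child.
  Visit sage.
  At sage: no right child.
Full in-order sequence: ivy, teak, poppy, bay, fern, reed, mint, lily, sage.

lily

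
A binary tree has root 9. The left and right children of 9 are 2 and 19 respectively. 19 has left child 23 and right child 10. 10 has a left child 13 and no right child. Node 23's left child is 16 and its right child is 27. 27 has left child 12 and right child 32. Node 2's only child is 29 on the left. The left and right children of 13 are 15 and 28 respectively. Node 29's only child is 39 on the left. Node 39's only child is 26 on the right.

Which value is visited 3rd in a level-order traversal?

19

Level-order visits nodes level by level from the root, left to right within each level.
Level 0: 9
Level 1: 2, 19
Level 2: 29, 23, 10
Level 3: 39, 16, 27, 13
Level 4: 26, 12, 32, 15, 28
Full level-order sequence: 9, 2, 19, 29, 23, 10, 39, 16, 27, 13, 26, 12, 32, 15, 28.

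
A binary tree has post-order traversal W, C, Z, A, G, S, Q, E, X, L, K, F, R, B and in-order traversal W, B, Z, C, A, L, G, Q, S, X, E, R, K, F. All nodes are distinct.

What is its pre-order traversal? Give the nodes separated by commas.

B, W, R, L, A, Z, C, X, Q, G, S, E, F, K

The last element of post-order is the root; it splits in-order into left and right subtrees.
Root B: left subtree has 1 node {W}, right has 12 {Z, C, A, L, G, Q, S, X, E, R, K, F}.
  Root R: left subtree has 9 nodes {Z, C, A, L, G, Q, S, X, E}, right has 2 {K, F}.
    Root L: left subtree has 3 nodes {Z, C, A}, right has 5 {G, Q, S, X, E}.
      Root A: left subtree has 2 nodes {Z, C}, right has 0 { }.
        Root Z: left subtree has 0 nodes { }, right has 1 {C}.
      Root X: left subtree has 3 nodes {G, Q, S}, right has 1 {E}.
        Root Q: left subtree has 1 node {G}, right has 1 {S}.
    Root F: left subtree has 1 node {K}, right has 0 { }.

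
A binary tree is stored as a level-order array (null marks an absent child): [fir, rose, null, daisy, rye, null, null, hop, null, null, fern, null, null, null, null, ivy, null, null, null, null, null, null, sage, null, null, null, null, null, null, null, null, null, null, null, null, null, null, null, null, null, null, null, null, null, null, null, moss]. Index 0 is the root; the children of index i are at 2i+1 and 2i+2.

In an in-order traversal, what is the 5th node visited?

In-order visits the left subtree, then the node, then the right subtree.
At fir: go left to rose.
  At rose: go left to daisy.
    At daisy: go left to hop.
      At hop: go left to ivy.
        ivy is a leaf — visit ivy.
      Visit hop.
      At hop: no right child.
    Visit daisy.
    At daisy: no right child.
  Visit rose.
  At rose: go right to rye.
    At rye: no left child.
    Visit rye.
    At rye: go right to fern.
      At fern: no left child.
      Visit fern.
      At fern: go right to sage.
        At sage: no left child.
        Visit sage.
        At sage: go right to moss.
          moss is a leaf — visit moss.
Visit fir.
At fir: no right child.
Full in-order sequence: ivy, hop, daisy, rose, rye, fern, sage, moss, fir.

rye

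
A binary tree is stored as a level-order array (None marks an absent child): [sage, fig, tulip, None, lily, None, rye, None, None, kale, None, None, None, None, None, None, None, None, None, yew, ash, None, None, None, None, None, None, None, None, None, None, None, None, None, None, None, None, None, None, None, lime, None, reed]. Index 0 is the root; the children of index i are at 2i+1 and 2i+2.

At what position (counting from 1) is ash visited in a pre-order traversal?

7

Pre-order visits the node, then its left subtree, then its right subtree.
Visit sage.
At sage: go left to fig.
  Visit fig.
  At fig: no left child.
  At fig: go right to lily.
    Visit lily.
    At lily: go left to kale.
      Visit kale.
      At kale: go left to yew.
        Visit yew.
        At yew: no left child.
        At yew: go right to lime.
          lime is a leaf — visit lime.
      At kale: go right to ash.
        Visit ash.
        At ash: no left child.
        At ash: go right to reed.
          reed is a leaf — visit reed.
    At lily: no right child.
At sage: go right to tulip.
  Visit tulip.
  At tulip: no left child.
  At tulip: go right to rye.
    rye is a leaf — visit rye.
Full pre-order sequence: sage, fig, lily, kale, yew, lime, ash, reed, tulip, rye.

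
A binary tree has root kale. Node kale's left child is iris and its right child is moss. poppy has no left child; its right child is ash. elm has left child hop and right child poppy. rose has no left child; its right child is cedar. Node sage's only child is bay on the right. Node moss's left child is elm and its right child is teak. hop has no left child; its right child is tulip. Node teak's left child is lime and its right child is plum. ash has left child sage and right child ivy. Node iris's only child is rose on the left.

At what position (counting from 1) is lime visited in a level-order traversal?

Level-order visits nodes level by level from the root, left to right within each level.
Level 0: kale
Level 1: iris, moss
Level 2: rose, elm, teak
Level 3: cedar, hop, poppy, lime, plum
Level 4: tulip, ash
Level 5: sage, ivy
Level 6: bay
Full level-order sequence: kale, iris, moss, rose, elm, teak, cedar, hop, poppy, lime, plum, tulip, ash, sage, ivy, bay.

10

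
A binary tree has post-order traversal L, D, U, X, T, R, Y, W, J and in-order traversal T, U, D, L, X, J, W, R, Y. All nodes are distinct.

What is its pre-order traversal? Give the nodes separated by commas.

J, T, X, U, D, L, W, Y, R

The last element of post-order is the root; it splits in-order into left and right subtrees.
Root J: left subtree has 5 nodes {T, U, D, L, X}, right has 3 {W, R, Y}.
  Root T: left subtree has 0 nodes { }, right has 4 {U, D, L, X}.
    Root X: left subtree has 3 nodes {U, D, L}, right has 0 { }.
      Root U: left subtree has 0 nodes { }, right has 2 {D, L}.
        Root D: left subtree has 0 nodes { }, right has 1 {L}.
  Root W: left subtree has 0 nodes { }, right has 2 {R, Y}.
    Root Y: left subtree has 1 node {R}, right has 0 { }.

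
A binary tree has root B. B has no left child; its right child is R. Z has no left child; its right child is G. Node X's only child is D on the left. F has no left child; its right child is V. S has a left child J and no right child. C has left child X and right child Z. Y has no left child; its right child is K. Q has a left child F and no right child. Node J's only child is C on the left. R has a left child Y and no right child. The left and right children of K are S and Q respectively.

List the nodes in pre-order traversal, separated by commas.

Pre-order visits the node, then its left subtree, then its right subtree.
Visit B.
At B: no left child.
At B: go right to R.
  Visit R.
  At R: go left to Y.
    Visit Y.
    At Y: no left child.
    At Y: go right to K.
      Visit K.
      At K: go left to S.
        Visit S.
        At S: go left to J.
          Visit J.
          At J: go left to C.
            Visit C.
            At C: go left to X.
              Visit X.
              At X: go left to D.
                D is a leaf — visit D.
              At X: no right child.
            At C: go right to Z.
              Visit Z.
              At Z: no left child.
              At Z: go right to G.
                G is a leaf — visit G.
          At J: no right child.
        At S: no right child.
      At K: go right to Q.
        Visit Q.
        At Q: go left to F.
          Visit F.
          At F: no left child.
          At F: go right to V.
            V is a leaf — visit V.
        At Q: no right child.
  At R: no right child.

B, R, Y, K, S, J, C, X, D, Z, G, Q, F, V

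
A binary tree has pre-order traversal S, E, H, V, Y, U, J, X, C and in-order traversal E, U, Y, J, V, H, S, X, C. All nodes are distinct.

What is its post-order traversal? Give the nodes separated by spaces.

The first element of pre-order is the root; it splits in-order into left and right subtrees.
Root S: left subtree has 6 nodes {E, U, Y, J, V, H}, right has 2 {X, C}.
  Root E: left subtree has 0 nodes { }, right has 5 {U, Y, J, V, H}.
    Root H: left subtree has 4 nodes {U, Y, J, V}, right has 0 { }.
      Root V: left subtree has 3 nodes {U, Y, J}, right has 0 { }.
        Root Y: left subtree has 1 node {U}, right has 1 {J}.
  Root X: left subtree has 0 nodes { }, right has 1 {C}.

U J Y V H E C X S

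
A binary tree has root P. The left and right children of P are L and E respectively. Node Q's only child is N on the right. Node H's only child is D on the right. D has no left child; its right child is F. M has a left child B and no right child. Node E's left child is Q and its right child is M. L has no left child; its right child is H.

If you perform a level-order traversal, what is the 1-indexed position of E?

3

Level-order visits nodes level by level from the root, left to right within each level.
Level 0: P
Level 1: L, E
Level 2: H, Q, M
Level 3: D, N, B
Level 4: F
Full level-order sequence: P, L, E, H, Q, M, D, N, B, F.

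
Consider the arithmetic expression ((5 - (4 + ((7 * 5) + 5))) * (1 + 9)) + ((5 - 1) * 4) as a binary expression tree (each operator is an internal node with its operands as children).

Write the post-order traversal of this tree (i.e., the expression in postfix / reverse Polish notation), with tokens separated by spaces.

Post-order on an expression tree gives postfix notation: for each operator, emit left operand, right operand, then the operator.

5 4 7 5 * 5 + + - 1 9 + * 5 1 - 4 * +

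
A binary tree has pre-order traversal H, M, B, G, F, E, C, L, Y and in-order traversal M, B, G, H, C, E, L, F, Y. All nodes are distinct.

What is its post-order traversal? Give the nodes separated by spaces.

The first element of pre-order is the root; it splits in-order into left and right subtrees.
Root H: left subtree has 3 nodes {M, B, G}, right has 5 {C, E, L, F, Y}.
  Root M: left subtree has 0 nodes { }, right has 2 {B, G}.
    Root B: left subtree has 0 nodes { }, right has 1 {G}.
  Root F: left subtree has 3 nodes {C, E, L}, right has 1 {Y}.
    Root E: left subtree has 1 node {C}, right has 1 {L}.

G B M C L E Y F H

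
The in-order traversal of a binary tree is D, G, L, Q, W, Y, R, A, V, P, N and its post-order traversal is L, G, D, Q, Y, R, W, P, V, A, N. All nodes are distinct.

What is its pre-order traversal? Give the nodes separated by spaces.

The last element of post-order is the root; it splits in-order into left and right subtrees.
Root N: left subtree has 10 nodes {D, G, L, Q, W, Y, R, A, V, P}, right has 0 { }.
  Root A: left subtree has 7 nodes {D, G, L, Q, W, Y, R}, right has 2 {V, P}.
    Root W: left subtree has 4 nodes {D, G, L, Q}, right has 2 {Y, R}.
      Root Q: left subtree has 3 nodes {D, G, L}, right has 0 { }.
        Root D: left subtree has 0 nodes { }, right has 2 {G, L}.
          Root G: left subtree has 0 nodes { }, right has 1 {L}.
      Root R: left subtree has 1 node {Y}, right has 0 { }.
    Root V: left subtree has 0 nodes { }, right has 1 {P}.

N A W Q D G L R Y V P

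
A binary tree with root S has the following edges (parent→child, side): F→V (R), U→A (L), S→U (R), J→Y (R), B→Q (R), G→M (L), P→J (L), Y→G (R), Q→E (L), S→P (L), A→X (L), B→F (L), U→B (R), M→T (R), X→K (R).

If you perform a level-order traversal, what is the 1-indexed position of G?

Level-order visits nodes level by level from the root, left to right within each level.
Level 0: S
Level 1: P, U
Level 2: J, A, B
Level 3: Y, X, F, Q
Level 4: G, K, V, E
Level 5: M
Level 6: T
Full level-order sequence: S, P, U, J, A, B, Y, X, F, Q, G, K, V, E, M, T.

11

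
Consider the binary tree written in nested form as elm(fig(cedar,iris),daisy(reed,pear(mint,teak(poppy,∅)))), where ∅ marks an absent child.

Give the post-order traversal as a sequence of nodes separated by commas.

Post-order visits the left subtree, then the right subtree, then the node.
At elm: go left to fig.
  At fig: go left to cedar.
    cedar is a leaf — visit cedar.
  At fig: go right to iris.
    iris is a leaf — visit iris.
  Visit fig.
At elm: go right to daisy.
  At daisy: go left to reed.
    reed is a leaf — visit reed.
  At daisy: go right to pear.
    At pear: go left to mint.
      mint is a leaf — visit mint.
    At pear: go right to teak.
      At teak: go left to poppy.
        poppy is a leaf — visit poppy.
      At teak: no right child.
      Visit teak.
    Visit pear.
  Visit daisy.
Visit elm.

cedar, iris, fig, reed, mint, poppy, teak, pear, daisy, elm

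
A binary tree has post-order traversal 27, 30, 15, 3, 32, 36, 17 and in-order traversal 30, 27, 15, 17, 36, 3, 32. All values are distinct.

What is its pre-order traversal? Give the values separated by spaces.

17 15 30 27 36 32 3

The last element of post-order is the root; it splits in-order into left and right subtrees.
Root 17: left subtree has 3 nodes {30, 27, 15}, right has 3 {36, 3, 32}.
  Root 15: left subtree has 2 nodes {30, 27}, right has 0 { }.
    Root 30: left subtree has 0 nodes { }, right has 1 {27}.
  Root 36: left subtree has 0 nodes { }, right has 2 {3, 32}.
    Root 32: left subtree has 1 node {3}, right has 0 { }.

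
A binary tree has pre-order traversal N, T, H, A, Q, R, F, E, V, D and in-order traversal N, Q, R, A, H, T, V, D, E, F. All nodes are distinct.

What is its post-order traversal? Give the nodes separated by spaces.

The first element of pre-order is the root; it splits in-order into left and right subtrees.
Root N: left subtree has 0 nodes { }, right has 9 {Q, R, A, H, T, V, D, E, F}.
  Root T: left subtree has 4 nodes {Q, R, A, H}, right has 4 {V, D, E, F}.
    Root H: left subtree has 3 nodes {Q, R, A}, right has 0 { }.
      Root A: left subtree has 2 nodes {Q, R}, right has 0 { }.
        Root Q: left subtree has 0 nodes { }, right has 1 {R}.
    Root F: left subtree has 3 nodes {V, D, E}, right has 0 { }.
      Root E: left subtree has 2 nodes {V, D}, right has 0 { }.
        Root V: left subtree has 0 nodes { }, right has 1 {D}.

R Q A H D V E F T N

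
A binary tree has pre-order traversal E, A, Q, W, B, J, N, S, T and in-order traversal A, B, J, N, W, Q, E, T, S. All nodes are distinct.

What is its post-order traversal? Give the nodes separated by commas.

N, J, B, W, Q, A, T, S, E

The first element of pre-order is the root; it splits in-order into left and right subtrees.
Root E: left subtree has 6 nodes {A, B, J, N, W, Q}, right has 2 {T, S}.
  Root A: left subtree has 0 nodes { }, right has 5 {B, J, N, W, Q}.
    Root Q: left subtree has 4 nodes {B, J, N, W}, right has 0 { }.
      Root W: left subtree has 3 nodes {B, J, N}, right has 0 { }.
        Root B: left subtree has 0 nodes { }, right has 2 {J, N}.
          Root J: left subtree has 0 nodes { }, right has 1 {N}.
  Root S: left subtree has 1 node {T}, right has 0 { }.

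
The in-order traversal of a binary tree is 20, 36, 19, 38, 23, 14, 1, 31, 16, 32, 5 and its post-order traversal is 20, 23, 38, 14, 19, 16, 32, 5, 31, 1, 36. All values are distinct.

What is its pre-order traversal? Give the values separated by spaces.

The last element of post-order is the root; it splits in-order into left and right subtrees.
Root 36: left subtree has 1 node {20}, right has 9 {19, 38, 23, 14, 1, 31, 16, 32, 5}.
  Root 1: left subtree has 4 nodes {19, 38, 23, 14}, right has 4 {31, 16, 32, 5}.
    Root 19: left subtree has 0 nodes { }, right has 3 {38, 23, 14}.
      Root 14: left subtree has 2 nodes {38, 23}, right has 0 { }.
        Root 38: left subtree has 0 nodes { }, right has 1 {23}.
    Root 31: left subtree has 0 nodes { }, right has 3 {16, 32, 5}.
      Root 5: left subtree has 2 nodes {16, 32}, right has 0 { }.
        Root 32: left subtree has 1 node {16}, right has 0 { }.

36 20 1 19 14 38 23 31 5 32 16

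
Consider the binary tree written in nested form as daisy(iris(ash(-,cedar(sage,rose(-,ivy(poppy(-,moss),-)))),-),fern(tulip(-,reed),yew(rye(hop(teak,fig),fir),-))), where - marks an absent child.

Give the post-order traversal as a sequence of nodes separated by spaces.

Post-order visits the left subtree, then the right subtree, then the node.
At daisy: go left to iris.
  At iris: go left to ash.
    At ash: no left child.
    At ash: go right to cedar.
      At cedar: go left to sage.
        sage is a leaf — visit sage.
      At cedar: go right to rose.
        At rose: no left child.
        At rose: go right to ivy.
          At ivy: go left to poppy.
            At poppy: no left child.
            At poppy: go right to moss.
              moss is a leaf — visit moss.
            Visit poppy.
          At ivy: no right child.
          Visit ivy.
        Visit rose.
      Visit cedar.
    Visit ash.
  At iris: no right child.
  Visit iris.
At daisy: go right to fern.
  At fern: go left to tulip.
    At tulip: no left child.
    At tulip: go right to reed.
      reed is a leaf — visit reed.
    Visit tulip.
  At fern: go right to yew.
    At yew: go left to rye.
      At rye: go left to hop.
        At hop: go left to teak.
          teak is a leaf — visit teak.
        At hop: go right to fig.
          fig is a leaf — visit fig.
        Visit hop.
      At rye: go right to fir.
        fir is a leaf — visit fir.
      Visit rye.
    At yew: no right child.
    Visit yew.
  Visit fern.
Visit daisy.

sage moss poppy ivy rose cedar ash iris reed tulip teak fig hop fir rye yew fern daisy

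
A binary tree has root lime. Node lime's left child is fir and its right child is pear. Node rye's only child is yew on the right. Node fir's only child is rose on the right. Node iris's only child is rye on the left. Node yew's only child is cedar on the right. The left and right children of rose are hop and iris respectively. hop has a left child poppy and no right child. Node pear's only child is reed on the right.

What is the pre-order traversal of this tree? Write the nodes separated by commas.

lime, fir, rose, hop, poppy, iris, rye, yew, cedar, pear, reed

Pre-order visits the node, then its left subtree, then its right subtree.
Visit lime.
At lime: go left to fir.
  Visit fir.
  At fir: no left child.
  At fir: go right to rose.
    Visit rose.
    At rose: go left to hop.
      Visit hop.
      At hop: go left to poppy.
        poppy is a leaf — visit poppy.
      At hop: no right child.
    At rose: go right to iris.
      Visit iris.
      At iris: go left to rye.
        Visit rye.
        At rye: no left child.
        At rye: go right to yew.
          Visit yew.
          At yew: no left child.
          At yew: go right to cedar.
            cedar is a leaf — visit cedar.
      At iris: no right child.
At lime: go right to pear.
  Visit pear.
  At pear: no left child.
  At pear: go right to reed.
    reed is a leaf — visit reed.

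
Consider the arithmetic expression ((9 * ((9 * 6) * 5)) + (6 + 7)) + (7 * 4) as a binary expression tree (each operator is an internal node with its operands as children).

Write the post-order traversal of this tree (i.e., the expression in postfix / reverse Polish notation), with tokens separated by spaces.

9 9 6 * 5 * * 6 7 + + 7 4 * +

Post-order on an expression tree gives postfix notation: for each operator, emit left operand, right operand, then the operator.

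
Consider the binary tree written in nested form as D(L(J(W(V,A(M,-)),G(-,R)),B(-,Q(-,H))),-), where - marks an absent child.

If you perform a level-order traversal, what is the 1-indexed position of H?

11

Level-order visits nodes level by level from the root, left to right within each level.
Level 0: D
Level 1: L
Level 2: J, B
Level 3: W, G, Q
Level 4: V, A, R, H
Level 5: M
Full level-order sequence: D, L, J, B, W, G, Q, V, A, R, H, M.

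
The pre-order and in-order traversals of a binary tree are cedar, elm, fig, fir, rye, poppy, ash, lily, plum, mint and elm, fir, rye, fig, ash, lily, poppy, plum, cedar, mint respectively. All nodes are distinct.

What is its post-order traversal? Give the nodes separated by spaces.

The first element of pre-order is the root; it splits in-order into left and right subtrees.
Root cedar: left subtree has 8 nodes {elm, fir, rye, fig, ash, lily, poppy, plum}, right has 1 {mint}.
  Root elm: left subtree has 0 nodes { }, right has 7 {fir, rye, fig, ash, lily, poppy, plum}.
    Root fig: left subtree has 2 nodes {fir, rye}, right has 4 {ash, lily, poppy, plum}.
      Root fir: left subtree has 0 nodes { }, right has 1 {rye}.
      Root poppy: left subtree has 2 nodes {ash, lily}, right has 1 {plum}.
        Root ash: left subtree has 0 nodes { }, right has 1 {lily}.

rye fir lily ash plum poppy fig elm mint cedar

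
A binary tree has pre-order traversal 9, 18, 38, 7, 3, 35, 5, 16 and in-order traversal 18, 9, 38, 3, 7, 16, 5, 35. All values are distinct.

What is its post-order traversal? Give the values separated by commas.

The first element of pre-order is the root; it splits in-order into left and right subtrees.
Root 9: left subtree has 1 node {18}, right has 6 {38, 3, 7, 16, 5, 35}.
  Root 38: left subtree has 0 nodes { }, right has 5 {3, 7, 16, 5, 35}.
    Root 7: left subtree has 1 node {3}, right has 3 {16, 5, 35}.
      Root 35: left subtree has 2 nodes {16, 5}, right has 0 { }.
        Root 5: left subtree has 1 node {16}, right has 0 { }.

18, 3, 16, 5, 35, 7, 38, 9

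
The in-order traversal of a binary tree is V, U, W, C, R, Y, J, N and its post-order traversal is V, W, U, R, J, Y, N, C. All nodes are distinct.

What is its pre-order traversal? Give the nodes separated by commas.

The last element of post-order is the root; it splits in-order into left and right subtrees.
Root C: left subtree has 3 nodes {V, U, W}, right has 4 {R, Y, J, N}.
  Root U: left subtree has 1 node {V}, right has 1 {W}.
  Root N: left subtree has 3 nodes {R, Y, J}, right has 0 { }.
    Root Y: left subtree has 1 node {R}, right has 1 {J}.

C, U, V, W, N, Y, R, J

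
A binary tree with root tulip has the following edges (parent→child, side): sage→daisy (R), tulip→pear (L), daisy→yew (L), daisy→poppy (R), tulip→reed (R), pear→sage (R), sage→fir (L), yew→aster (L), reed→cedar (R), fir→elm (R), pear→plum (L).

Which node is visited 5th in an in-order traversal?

In-order visits the left subtree, then the node, then the right subtree.
At tulip: go left to pear.
  At pear: go left to plum.
    plum is a leaf — visit plum.
  Visit pear.
  At pear: go right to sage.
    At sage: go left to fir.
      At fir: no left child.
      Visit fir.
      At fir: go right to elm.
        elm is a leaf — visit elm.
    Visit sage.
    At sage: go right to daisy.
      At daisy: go left to yew.
        At yew: go left to aster.
          aster is a leaf — visit aster.
        Visit yew.
        At yew: no right child.
      Visit daisy.
      At daisy: go right to poppy.
        poppy is a leaf — visit poppy.
Visit tulip.
At tulip: go right to reed.
  At reed: no left child.
  Visit reed.
  At reed: go right to cedar.
    cedar is a leaf — visit cedar.
Full in-order sequence: plum, pear, fir, elm, sage, aster, yew, daisy, poppy, tulip, reed, cedar.

sage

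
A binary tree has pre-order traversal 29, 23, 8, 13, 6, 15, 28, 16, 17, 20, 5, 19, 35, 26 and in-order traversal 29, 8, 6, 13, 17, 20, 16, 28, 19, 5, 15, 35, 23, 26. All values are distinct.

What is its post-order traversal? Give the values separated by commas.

The first element of pre-order is the root; it splits in-order into left and right subtrees.
Root 29: left subtree has 0 nodes { }, right has 13 {8, 6, 13, 17, 20, 16, 28, 19, 5, 15, 35, 23, 26}.
  Root 23: left subtree has 11 nodes {8, 6, 13, 17, 20, 16, 28, 19, 5, 15, 35}, right has 1 {26}.
    Root 8: left subtree has 0 nodes { }, right has 10 {6, 13, 17, 20, 16, 28, 19, 5, 15, 35}.
      Root 13: left subtree has 1 node {6}, right has 8 {17, 20, 16, 28, 19, 5, 15, 35}.
        Root 15: left subtree has 6 nodes {17, 20, 16, 28, 19, 5}, right has 1 {35}.
          Root 28: left subtree has 3 nodes {17, 20, 16}, right has 2 {19, 5}.
            Root 16: left subtree has 2 nodes {17, 20}, right has 0 { }.
              Root 17: left subtree has 0 nodes { }, right has 1 {20}.
            Root 5: left subtree has 1 node {19}, right has 0 { }.

6, 20, 17, 16, 19, 5, 28, 35, 15, 13, 8, 26, 23, 29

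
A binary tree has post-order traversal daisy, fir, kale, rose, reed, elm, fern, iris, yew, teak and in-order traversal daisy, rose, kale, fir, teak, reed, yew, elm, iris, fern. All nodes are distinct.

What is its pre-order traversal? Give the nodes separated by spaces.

teak rose daisy kale fir yew reed iris elm fern

The last element of post-order is the root; it splits in-order into left and right subtrees.
Root teak: left subtree has 4 nodes {daisy, rose, kale, fir}, right has 5 {reed, yew, elm, iris, fern}.
  Root rose: left subtree has 1 node {daisy}, right has 2 {kale, fir}.
    Root kale: left subtree has 0 nodes { }, right has 1 {fir}.
  Root yew: left subtree has 1 node {reed}, right has 3 {elm, iris, fern}.
    Root iris: left subtree has 1 node {elm}, right has 1 {fern}.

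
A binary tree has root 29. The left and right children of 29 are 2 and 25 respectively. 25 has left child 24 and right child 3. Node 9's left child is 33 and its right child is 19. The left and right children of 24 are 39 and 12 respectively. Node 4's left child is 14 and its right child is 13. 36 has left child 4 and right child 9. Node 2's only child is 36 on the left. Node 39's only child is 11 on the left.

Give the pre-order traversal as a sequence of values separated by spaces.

Pre-order visits the node, then its left subtree, then its right subtree.
Visit 29.
At 29: go left to 2.
  Visit 2.
  At 2: go left to 36.
    Visit 36.
    At 36: go left to 4.
      Visit 4.
      At 4: go left to 14.
        14 is a leaf — visit 14.
      At 4: go right to 13.
        13 is a leaf — visit 13.
    At 36: go right to 9.
      Visit 9.
      At 9: go left to 33.
        33 is a leaf — visit 33.
      At 9: go right to 19.
        19 is a leaf — visit 19.
  At 2: no right child.
At 29: go right to 25.
  Visit 25.
  At 25: go left to 24.
    Visit 24.
    At 24: go left to 39.
      Visit 39.
      At 39: go left to 11.
        11 is a leaf — visit 11.
      At 39: no right child.
    At 24: go right to 12.
      12 is a leaf — visit 12.
  At 25: go right to 3.
    3 is a leaf — visit 3.

29 2 36 4 14 13 9 33 19 25 24 39 11 12 3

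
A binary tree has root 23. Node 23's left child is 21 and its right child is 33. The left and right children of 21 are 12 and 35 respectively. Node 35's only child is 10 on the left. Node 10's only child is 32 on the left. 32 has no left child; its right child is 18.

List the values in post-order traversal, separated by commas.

Post-order visits the left subtree, then the right subtree, then the node.
At 23: go left to 21.
  At 21: go left to 12.
    12 is a leaf — visit 12.
  At 21: go right to 35.
    At 35: go left to 10.
      At 10: go left to 32.
        At 32: no left child.
        At 32: go right to 18.
          18 is a leaf — visit 18.
        Visit 32.
      At 10: no right child.
      Visit 10.
    At 35: no right child.
    Visit 35.
  Visit 21.
At 23: go right to 33.
  33 is a leaf — visit 33.
Visit 23.

12, 18, 32, 10, 35, 21, 33, 23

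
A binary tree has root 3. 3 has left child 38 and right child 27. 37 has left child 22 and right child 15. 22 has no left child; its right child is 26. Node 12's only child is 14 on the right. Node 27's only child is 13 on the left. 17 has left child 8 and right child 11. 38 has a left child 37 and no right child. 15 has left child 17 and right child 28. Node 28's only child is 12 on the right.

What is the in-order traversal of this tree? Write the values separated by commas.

In-order visits the left subtree, then the node, then the right subtree.
At 3: go left to 38.
  At 38: go left to 37.
    At 37: go left to 22.
      At 22: no left child.
      Visit 22.
      At 22: go right to 26.
        26 is a leaf — visit 26.
    Visit 37.
    At 37: go right to 15.
      At 15: go left to 17.
        At 17: go left to 8.
          8 is a leaf — visit 8.
        Visit 17.
        At 17: go right to 11.
          11 is a leaf — visit 11.
      Visit 15.
      At 15: go right to 28.
        At 28: no left child.
        Visit 28.
        At 28: go right to 12.
          At 12: no left child.
          Visit 12.
          At 12: go right to 14.
            14 is a leaf — visit 14.
  Visit 38.
  At 38: no right child.
Visit 3.
At 3: go right to 27.
  At 27: go left to 13.
    13 is a leaf — visit 13.
  Visit 27.
  At 27: no right child.

22, 26, 37, 8, 17, 11, 15, 28, 12, 14, 38, 3, 13, 27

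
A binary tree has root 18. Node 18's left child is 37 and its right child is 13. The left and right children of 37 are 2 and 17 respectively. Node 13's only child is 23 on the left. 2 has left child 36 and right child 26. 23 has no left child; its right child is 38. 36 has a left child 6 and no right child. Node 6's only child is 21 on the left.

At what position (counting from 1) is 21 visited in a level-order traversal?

Level-order visits nodes level by level from the root, left to right within each level.
Level 0: 18
Level 1: 37, 13
Level 2: 2, 17, 23
Level 3: 36, 26, 38
Level 4: 6
Level 5: 21
Full level-order sequence: 18, 37, 13, 2, 17, 23, 36, 26, 38, 6, 21.

11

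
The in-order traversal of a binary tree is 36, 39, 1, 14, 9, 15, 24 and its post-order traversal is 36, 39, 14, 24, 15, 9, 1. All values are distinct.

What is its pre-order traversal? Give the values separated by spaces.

1 39 36 9 14 15 24

The last element of post-order is the root; it splits in-order into left and right subtrees.
Root 1: left subtree has 2 nodes {36, 39}, right has 4 {14, 9, 15, 24}.
  Root 39: left subtree has 1 node {36}, right has 0 { }.
  Root 9: left subtree has 1 node {14}, right has 2 {15, 24}.
    Root 15: left subtree has 0 nodes { }, right has 1 {24}.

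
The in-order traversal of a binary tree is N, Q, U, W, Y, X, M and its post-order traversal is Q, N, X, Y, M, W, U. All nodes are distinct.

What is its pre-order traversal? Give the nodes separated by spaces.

The last element of post-order is the root; it splits in-order into left and right subtrees.
Root U: left subtree has 2 nodes {N, Q}, right has 4 {W, Y, X, M}.
  Root N: left subtree has 0 nodes { }, right has 1 {Q}.
  Root W: left subtree has 0 nodes { }, right has 3 {Y, X, M}.
    Root M: left subtree has 2 nodes {Y, X}, right has 0 { }.
      Root Y: left subtree has 0 nodes { }, right has 1 {X}.

U N Q W M Y X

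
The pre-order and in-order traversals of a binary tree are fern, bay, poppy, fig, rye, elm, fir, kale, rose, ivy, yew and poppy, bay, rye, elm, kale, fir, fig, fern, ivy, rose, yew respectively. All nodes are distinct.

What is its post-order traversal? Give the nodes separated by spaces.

poppy kale fir elm rye fig bay ivy yew rose fern

The first element of pre-order is the root; it splits in-order into left and right subtrees.
Root fern: left subtree has 7 nodes {poppy, bay, rye, elm, kale, fir, fig}, right has 3 {ivy, rose, yew}.
  Root bay: left subtree has 1 node {poppy}, right has 5 {rye, elm, kale, fir, fig}.
    Root fig: left subtree has 4 nodes {rye, elm, kale, fir}, right has 0 { }.
      Root rye: left subtree has 0 nodes { }, right has 3 {elm, kale, fir}.
        Root elm: left subtree has 0 nodes { }, right has 2 {kale, fir}.
          Root fir: left subtree has 1 node {kale}, right has 0 { }.
  Root rose: left subtree has 1 node {ivy}, right has 1 {yew}.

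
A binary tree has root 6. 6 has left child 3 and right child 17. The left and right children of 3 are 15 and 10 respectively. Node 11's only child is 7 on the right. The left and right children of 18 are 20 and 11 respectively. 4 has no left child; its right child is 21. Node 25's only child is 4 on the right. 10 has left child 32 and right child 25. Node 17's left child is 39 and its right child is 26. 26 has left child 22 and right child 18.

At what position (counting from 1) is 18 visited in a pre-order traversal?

Pre-order visits the node, then its left subtree, then its right subtree.
Visit 6.
At 6: go left to 3.
  Visit 3.
  At 3: go left to 15.
    15 is a leaf — visit 15.
  At 3: go right to 10.
    Visit 10.
    At 10: go left to 32.
      32 is a leaf — visit 32.
    At 10: go right to 25.
      Visit 25.
      At 25: no left child.
      At 25: go right to 4.
        Visit 4.
        At 4: no left child.
        At 4: go right to 21.
          21 is a leaf — visit 21.
At 6: go right to 17.
  Visit 17.
  At 17: go left to 39.
    39 is a leaf — visit 39.
  At 17: go right to 26.
    Visit 26.
    At 26: go left to 22.
      22 is a leaf — visit 22.
    At 26: go right to 18.
      Visit 18.
      At 18: go left to 20.
        20 is a leaf — visit 20.
      At 18: go right to 11.
        Visit 11.
        At 11: no left child.
        At 11: go right to 7.
          7 is a leaf — visit 7.
Full pre-order sequence: 6, 3, 15, 10, 32, 25, 4, 21, 17, 39, 26, 22, 18, 20, 11, 7.

13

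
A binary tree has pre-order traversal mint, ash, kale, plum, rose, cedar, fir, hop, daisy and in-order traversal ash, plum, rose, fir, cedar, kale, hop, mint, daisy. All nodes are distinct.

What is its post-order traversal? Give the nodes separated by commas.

fir, cedar, rose, plum, hop, kale, ash, daisy, mint

The first element of pre-order is the root; it splits in-order into left and right subtrees.
Root mint: left subtree has 7 nodes {ash, plum, rose, fir, cedar, kale, hop}, right has 1 {daisy}.
  Root ash: left subtree has 0 nodes { }, right has 6 {plum, rose, fir, cedar, kale, hop}.
    Root kale: left subtree has 4 nodes {plum, rose, fir, cedar}, right has 1 {hop}.
      Root plum: left subtree has 0 nodes { }, right has 3 {rose, fir, cedar}.
        Root rose: left subtree has 0 nodes { }, right has 2 {fir, cedar}.
          Root cedar: left subtree has 1 node {fir}, right has 0 { }.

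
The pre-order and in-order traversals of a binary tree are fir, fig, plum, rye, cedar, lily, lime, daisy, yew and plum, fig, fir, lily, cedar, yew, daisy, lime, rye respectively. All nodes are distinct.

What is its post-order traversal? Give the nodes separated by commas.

The first element of pre-order is the root; it splits in-order into left and right subtrees.
Root fir: left subtree has 2 nodes {plum, fig}, right has 6 {lily, cedar, yew, daisy, lime, rye}.
  Root fig: left subtree has 1 node {plum}, right has 0 { }.
  Root rye: left subtree has 5 nodes {lily, cedar, yew, daisy, lime}, right has 0 { }.
    Root cedar: left subtree has 1 node {lily}, right has 3 {yew, daisy, lime}.
      Root lime: left subtree has 2 nodes {yew, daisy}, right has 0 { }.
        Root daisy: left subtree has 1 node {yew}, right has 0 { }.

plum, fig, lily, yew, daisy, lime, cedar, rye, fir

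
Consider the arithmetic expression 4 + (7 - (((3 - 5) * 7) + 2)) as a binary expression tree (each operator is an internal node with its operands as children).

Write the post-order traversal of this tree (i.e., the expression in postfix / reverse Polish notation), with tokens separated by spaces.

4 7 3 5 - 7 * 2 + - +

Post-order on an expression tree gives postfix notation: for each operator, emit left operand, right operand, then the operator.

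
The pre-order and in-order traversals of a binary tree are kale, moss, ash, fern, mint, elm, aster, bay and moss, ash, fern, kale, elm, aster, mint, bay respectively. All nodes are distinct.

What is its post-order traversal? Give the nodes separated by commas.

fern, ash, moss, aster, elm, bay, mint, kale

The first element of pre-order is the root; it splits in-order into left and right subtrees.
Root kale: left subtree has 3 nodes {moss, ash, fern}, right has 4 {elm, aster, mint, bay}.
  Root moss: left subtree has 0 nodes { }, right has 2 {ash, fern}.
    Root ash: left subtree has 0 nodes { }, right has 1 {fern}.
  Root mint: left subtree has 2 nodes {elm, aster}, right has 1 {bay}.
    Root elm: left subtree has 0 nodes { }, right has 1 {aster}.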